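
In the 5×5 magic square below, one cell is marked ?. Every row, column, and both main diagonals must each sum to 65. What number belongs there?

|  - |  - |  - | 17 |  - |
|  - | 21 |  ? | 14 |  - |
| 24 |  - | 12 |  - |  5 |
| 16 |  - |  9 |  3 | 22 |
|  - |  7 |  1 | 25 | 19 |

Row 4 needs 65; the known cells sum to 50, so (4,2) = 15.
Using row 5: 7 + 1 + 25 + 19 + ? → (5,1) = 65 − 52 = 13.
From column 4, 65 − (17 + 14 + 3 + 25) gives (3,4) = 6.
Main diagonal needs 65; the known cells sum to 55, so (1,1) = 10.
Using anti-diagonal: 14 + 12 + 15 + 13 + ? → (1,5) = 65 − 54 = 11.
Row 3 needs 65; the known cells sum to 47, so (3,2) = 18.
The remaining cell in column 1 is (2,1) = 65 − 63 = 2.
The remaining cell in column 2 is (1,2) = 65 − 61 = 4.
From column 5, 65 − (11 + 5 + 22 + 19) gives (2,5) = 8.
Row 1: 10 + 4 + 17 + 11 + ? = 65, so (1,3) = 23.
The remaining cell in row 2 is (2,3) = 65 − 45 = 20.

20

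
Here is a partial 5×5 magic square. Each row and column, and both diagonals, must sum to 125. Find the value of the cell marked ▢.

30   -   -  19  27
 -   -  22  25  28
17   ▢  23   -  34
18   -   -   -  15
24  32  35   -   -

Using column 1: 30 + 17 + 18 + 24 + ? → (2,1) = 125 − 89 = 36.
From column 5, 125 − (27 + 28 + 34 + 15) gives (5,5) = 21.
Using anti-diagonal: 27 + 25 + 23 + 24 + ? → (4,2) = 125 − 99 = 26.
Row 2 must total 125; the given cells sum to 111, so (2,2) = 14.
From row 5, 125 − (24 + 32 + 35 + 21) gives (5,4) = 13.
From main diagonal, 125 − (30 + 14 + 23 + 21) gives (4,4) = 37.
Row 4: 18 + 26 + 37 + 15 + ? = 125, so (4,3) = 29.
Column 3 needs 125; the known cells sum to 109, so (1,3) = 16.
Column 4: 19 + 25 + 37 + 13 + ? = 125, so (3,4) = 31.
Row 1 needs 125; the known cells sum to 92, so (1,2) = 33.
The remaining cell in row 3 is (3,2) = 125 − 105 = 20.

20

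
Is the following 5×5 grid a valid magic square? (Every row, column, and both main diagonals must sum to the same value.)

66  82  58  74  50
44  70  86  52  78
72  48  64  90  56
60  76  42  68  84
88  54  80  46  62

Row 1: 66 + 82 + 58 + 74 + 50 = 330.
Row 2: 44 + 70 + 86 + 52 + 78 = 330.
Row 3: 72 + 48 + 64 + 90 + 56 = 330.
Row 4: 60 + 76 + 42 + 68 + 84 = 330.
Row 5: 88 + 54 + 80 + 46 + 62 = 330.
Column 1: 66 + 44 + 72 + 60 + 88 = 330.
Column 2: 82 + 70 + 48 + 76 + 54 = 330.
Column 3: 58 + 86 + 64 + 42 + 80 = 330.
Column 4: 74 + 52 + 90 + 68 + 46 = 330.
Column 5: 50 + 78 + 56 + 84 + 62 = 330.
Main diagonal: 66 + 70 + 64 + 68 + 62 = 330.
Anti-diagonal: 50 + 52 + 64 + 76 + 88 = 330.
All lines sum to 330.

Yes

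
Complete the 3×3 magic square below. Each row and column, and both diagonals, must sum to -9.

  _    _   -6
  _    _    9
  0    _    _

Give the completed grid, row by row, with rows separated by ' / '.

Column 3 needs -9; the known cells sum to 3, so (3,3) = -12.
From anti-diagonal, -9 − (-6 + 0) gives (2,2) = -3.
Row 2: -3 + 9 + ? = -9, so (2,1) = -15.
Row 3 must total -9; the given cells sum to -12, so (3,2) = 3.
From column 1, -9 − (-15 + 0) gives (1,1) = 6.
The remaining cell in column 2 is (1,2) = -9 − 0 = -9.

6 -9 -6 / -15 -3 9 / 0 3 -12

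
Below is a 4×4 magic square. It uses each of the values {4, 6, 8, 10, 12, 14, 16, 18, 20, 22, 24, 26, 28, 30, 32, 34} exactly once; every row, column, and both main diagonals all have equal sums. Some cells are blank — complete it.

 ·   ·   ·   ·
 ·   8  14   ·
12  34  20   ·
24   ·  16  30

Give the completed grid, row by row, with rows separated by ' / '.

18 28 26 4 / 22 8 14 32 / 12 34 20 10 / 24 6 16 30

The 16 entries sum to 304, so each line sums to 304/4 = 76.
Row 3 must total 76; the given cells sum to 66, so (3,4) = 10.
The remaining cell in row 4 is (4,2) = 76 − 70 = 6.
Column 2 must total 76; the given cells sum to 48, so (1,2) = 28.
Column 3 needs 76; the known cells sum to 50, so (1,3) = 26.
Main diagonal must total 76; the given cells sum to 58, so (1,1) = 18.
Anti-diagonal: 14 + 34 + 24 + ? = 76, so (1,4) = 4.
Column 1 must total 76; the given cells sum to 54, so (2,1) = 22.
Column 4 needs 76; the known cells sum to 44, so (2,4) = 32.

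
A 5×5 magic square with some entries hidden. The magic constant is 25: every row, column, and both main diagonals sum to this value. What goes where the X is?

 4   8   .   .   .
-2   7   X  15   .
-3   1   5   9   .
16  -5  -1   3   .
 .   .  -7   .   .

Row 3 needs 25; the known cells sum to 12, so (3,5) = 13.
Row 4 must total 25; the given cells sum to 13, so (4,5) = 12.
Using column 1: 4 + (-2) + (-3) + 16 + ? → (5,1) = 25 − 15 = 10.
Column 2: 8 + 7 + 1 + (-5) + ? = 25, so (5,2) = 14.
Using main diagonal: 4 + 7 + 5 + 3 + ? → (5,5) = 25 − 19 = 6.
The remaining cell in anti-diagonal is (1,5) = 25 − 25 = 0.
Row 5 must total 25; the given cells sum to 23, so (5,4) = 2.
Column 4 needs 25; the known cells sum to 29, so (1,4) = -4.
Using column 5: 0 + 13 + 12 + 6 + ? → (2,5) = 25 − 31 = -6.
The remaining cell in row 1 is (1,3) = 25 − 8 = 17.
Row 2 must total 25; the given cells sum to 14, so (2,3) = 11.

11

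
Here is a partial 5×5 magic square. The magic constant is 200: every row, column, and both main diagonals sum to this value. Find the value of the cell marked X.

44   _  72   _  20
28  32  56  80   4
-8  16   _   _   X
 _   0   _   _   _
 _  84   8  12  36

Row 5 must total 200; the given cells sum to 140, so (5,1) = 60.
From column 1, 200 − (44 + 28 + (-8) + 60) gives (4,1) = 76.
Column 2 must total 200; the given cells sum to 132, so (1,2) = 68.
Anti-diagonal: 20 + 80 + 0 + 60 + ? = 200, so (3,3) = 40.
Row 1 must total 200; the given cells sum to 204, so (1,4) = -4.
Using column 3: 72 + 56 + 40 + 8 + ? → (4,3) = 200 − 176 = 24.
The remaining cell in main diagonal is (4,4) = 200 − 152 = 48.
From row 4, 200 − (76 + 0 + 24 + 48) gives (4,5) = 52.
Column 4 needs 200; the known cells sum to 136, so (3,4) = 64.
Using column 5: 20 + 4 + 52 + 36 + ? → (3,5) = 200 − 112 = 88.

88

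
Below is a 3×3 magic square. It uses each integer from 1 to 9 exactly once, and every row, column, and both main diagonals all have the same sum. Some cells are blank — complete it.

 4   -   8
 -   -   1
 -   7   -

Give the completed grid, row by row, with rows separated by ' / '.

4 3 8 / 9 5 1 / 2 7 6

The entries are 1 through 9, which sum to 45, so each line sums to 45/3 = 15.
The remaining cell in row 1 is (1,2) = 15 − 12 = 3.
Column 2 must total 15; the given cells sum to 10, so (2,2) = 5.
Column 3 must total 15; the given cells sum to 9, so (3,3) = 6.
From anti-diagonal, 15 − (8 + 5) gives (3,1) = 2.
Row 2: 5 + 1 + ? = 15, so (2,1) = 9.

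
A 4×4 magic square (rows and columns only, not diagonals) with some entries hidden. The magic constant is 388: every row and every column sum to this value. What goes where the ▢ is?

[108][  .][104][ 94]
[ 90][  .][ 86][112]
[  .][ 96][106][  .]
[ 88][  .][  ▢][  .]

92

The remaining cell in row 1 is (1,2) = 388 − 306 = 82.
Row 2 must total 388; the given cells sum to 288, so (2,2) = 100.
The remaining cell in column 1 is (3,1) = 388 − 286 = 102.
Column 2: 82 + 100 + 96 + ? = 388, so (4,2) = 110.
From column 3, 388 − (104 + 86 + 106) gives (4,3) = 92.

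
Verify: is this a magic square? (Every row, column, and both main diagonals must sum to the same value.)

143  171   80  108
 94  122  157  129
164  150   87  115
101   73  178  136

No — row 2 sums to 502 but row 3 sums to 516.

Row 1: 143 + 171 + 80 + 108 = 502.
Row 2: 94 + 122 + 157 + 129 = 502.
Row 3: 164 + 150 + 87 + 115 = 516.
Row 4: 101 + 73 + 178 + 136 = 488.
Column 1: 143 + 94 + 164 + 101 = 502.
Column 2: 171 + 122 + 150 + 73 = 516.
Column 3: 80 + 157 + 87 + 178 = 502.
Column 4: 108 + 129 + 115 + 136 = 488.
Main diagonal: 143 + 122 + 87 + 136 = 488.
Anti-diagonal: 108 + 157 + 150 + 101 = 516.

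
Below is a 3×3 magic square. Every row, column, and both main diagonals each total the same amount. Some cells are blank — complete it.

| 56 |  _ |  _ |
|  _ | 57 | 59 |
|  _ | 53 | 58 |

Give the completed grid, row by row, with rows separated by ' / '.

56 61 54 / 55 57 59 / 60 53 58

Main diagonal is already complete: 56 + 57 + 58 = 171, so that is the magic constant.
Row 2 needs 171; the known cells sum to 116, so (2,1) = 55.
Row 3: 53 + 58 + ? = 171, so (3,1) = 60.
Column 2 needs 171; the known cells sum to 110, so (1,2) = 61.
Column 3: 59 + 58 + ? = 171, so (1,3) = 54.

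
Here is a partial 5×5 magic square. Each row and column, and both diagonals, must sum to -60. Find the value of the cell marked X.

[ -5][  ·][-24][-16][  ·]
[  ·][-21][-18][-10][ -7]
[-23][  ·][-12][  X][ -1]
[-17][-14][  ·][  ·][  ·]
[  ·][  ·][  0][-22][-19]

-9

Row 2: -21 + (-18) + (-10) + (-7) + ? = -60, so (2,1) = -4.
Column 1: -5 + (-4) + (-23) + (-17) + ? = -60, so (5,1) = -11.
Column 3: -24 + (-18) + (-12) + 0 + ? = -60, so (4,3) = -6.
Main diagonal: -5 + (-21) + (-12) + (-19) + ? = -60, so (4,4) = -3.
Anti-diagonal: -10 + (-12) + (-14) + (-11) + ? = -60, so (1,5) = -13.
The remaining cell in row 1 is (1,2) = -60 − (-58) = -2.
Row 4 needs -60; the known cells sum to -40, so (4,5) = -20.
The remaining cell in row 5 is (5,2) = -60 − (-52) = -8.
Using column 2: -2 + (-21) + (-14) + (-8) + ? → (3,2) = -60 − (-45) = -15.
The remaining cell in column 4 is (3,4) = -60 − (-51) = -9.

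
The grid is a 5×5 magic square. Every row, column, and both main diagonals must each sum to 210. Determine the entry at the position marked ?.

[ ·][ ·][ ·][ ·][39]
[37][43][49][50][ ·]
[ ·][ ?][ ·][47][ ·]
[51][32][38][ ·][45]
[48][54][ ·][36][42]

35

From row 2, 210 − (37 + 43 + 49 + 50) gives (2,5) = 31.
Using row 4: 51 + 32 + 38 + 45 + ? → (4,4) = 210 − 166 = 44.
The remaining cell in row 5 is (5,3) = 210 − 180 = 30.
The remaining cell in column 4 is (1,4) = 210 − 177 = 33.
From column 5, 210 − (39 + 31 + 45 + 42) gives (3,5) = 53.
Anti-diagonal must total 210; the given cells sum to 169, so (3,3) = 41.
Column 3 must total 210; the given cells sum to 158, so (1,3) = 52.
Main diagonal: 43 + 41 + 44 + 42 + ? = 210, so (1,1) = 40.
Row 1: 40 + 52 + 33 + 39 + ? = 210, so (1,2) = 46.
Column 1 needs 210; the known cells sum to 176, so (3,1) = 34.
Using column 2: 46 + 43 + 32 + 54 + ? → (3,2) = 210 − 175 = 35.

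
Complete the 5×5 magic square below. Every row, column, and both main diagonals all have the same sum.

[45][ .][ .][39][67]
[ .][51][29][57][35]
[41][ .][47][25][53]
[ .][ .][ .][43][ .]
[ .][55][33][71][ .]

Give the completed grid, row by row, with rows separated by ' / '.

45 23 61 39 67 / 63 51 29 57 35 / 41 69 47 25 53 / 59 37 65 43 31 / 27 55 33 71 49

Column 4 is already complete: 39 + 57 + 25 + 43 + 71 = 235, so that is the magic constant.
Row 2 must total 235; the given cells sum to 172, so (2,1) = 63.
Using row 3: 41 + 47 + 25 + 53 + ? → (3,2) = 235 − 166 = 69.
Main diagonal: 45 + 51 + 47 + 43 + ? = 235, so (5,5) = 49.
Row 5: 55 + 33 + 71 + 49 + ? = 235, so (5,1) = 27.
Column 1 must total 235; the given cells sum to 176, so (4,1) = 59.
The remaining cell in column 5 is (4,5) = 235 − 204 = 31.
The remaining cell in anti-diagonal is (4,2) = 235 − 198 = 37.
Row 4 needs 235; the known cells sum to 170, so (4,3) = 65.
Column 2 needs 235; the known cells sum to 212, so (1,2) = 23.
Using column 3: 29 + 47 + 65 + 33 + ? → (1,3) = 235 − 174 = 61.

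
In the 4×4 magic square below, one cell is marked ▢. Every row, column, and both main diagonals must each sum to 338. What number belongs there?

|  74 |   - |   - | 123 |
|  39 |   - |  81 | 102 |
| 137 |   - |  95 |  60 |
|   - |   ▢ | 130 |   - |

67

Row 2 needs 338; the known cells sum to 222, so (2,2) = 116.
Row 3 must total 338; the given cells sum to 292, so (3,2) = 46.
Column 1: 74 + 39 + 137 + ? = 338, so (4,1) = 88.
Column 3: 81 + 95 + 130 + ? = 338, so (1,3) = 32.
Column 4 must total 338; the given cells sum to 285, so (4,4) = 53.
From row 1, 338 − (74 + 32 + 123) gives (1,2) = 109.
Row 4: 88 + 130 + 53 + ? = 338, so (4,2) = 67.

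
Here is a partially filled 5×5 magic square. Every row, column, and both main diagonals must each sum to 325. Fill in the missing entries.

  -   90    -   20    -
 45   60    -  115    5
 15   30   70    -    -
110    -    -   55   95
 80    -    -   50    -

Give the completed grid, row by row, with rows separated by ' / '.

75 90 105 20 35 / 45 60 100 115 5 / 15 30 70 85 125 / 110 25 40 55 95 / 80 120 10 50 65

The remaining cell in row 2 is (2,3) = 325 − 225 = 100.
From column 1, 325 − (45 + 15 + 110 + 80) gives (1,1) = 75.
From column 4, 325 − (20 + 115 + 55 + 50) gives (3,4) = 85.
Using main diagonal: 75 + 60 + 70 + 55 + ? → (5,5) = 325 − 260 = 65.
Row 3: 15 + 30 + 70 + 85 + ? = 325, so (3,5) = 125.
Column 5 must total 325; the given cells sum to 290, so (1,5) = 35.
Anti-diagonal must total 325; the given cells sum to 300, so (4,2) = 25.
Row 1 must total 325; the given cells sum to 220, so (1,3) = 105.
Using row 4: 110 + 25 + 55 + 95 + ? → (4,3) = 325 − 285 = 40.
From column 2, 325 − (90 + 60 + 30 + 25) gives (5,2) = 120.
Column 3 needs 325; the known cells sum to 315, so (5,3) = 10.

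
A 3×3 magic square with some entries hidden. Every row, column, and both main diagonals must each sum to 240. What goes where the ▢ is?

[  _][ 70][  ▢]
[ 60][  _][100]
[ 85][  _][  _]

The remaining cell in row 2 is (2,2) = 240 − 160 = 80.
From column 1, 240 − (60 + 85) gives (1,1) = 95.
Column 2 needs 240; the known cells sum to 150, so (3,2) = 90.
From main diagonal, 240 − (95 + 80) gives (3,3) = 65.
Anti-diagonal must total 240; the given cells sum to 165, so (1,3) = 75.

75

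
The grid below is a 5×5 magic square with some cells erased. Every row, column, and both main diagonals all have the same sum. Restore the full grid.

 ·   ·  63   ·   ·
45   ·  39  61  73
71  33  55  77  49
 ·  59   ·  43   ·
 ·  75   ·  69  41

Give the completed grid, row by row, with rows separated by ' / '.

79 51 63 35 57 / 45 67 39 61 73 / 71 33 55 77 49 / 37 59 81 43 65 / 53 75 47 69 41

Row 3 is already complete: 71 + 33 + 55 + 77 + 49 = 285, so that is the magic constant.
From row 2, 285 − (45 + 39 + 61 + 73) gives (2,2) = 67.
Column 2 needs 285; the known cells sum to 234, so (1,2) = 51.
Column 4 must total 285; the given cells sum to 250, so (1,4) = 35.
From main diagonal, 285 − (67 + 55 + 43 + 41) gives (1,1) = 79.
Using row 1: 79 + 51 + 63 + 35 + ? → (1,5) = 285 − 228 = 57.
Column 5 needs 285; the known cells sum to 220, so (4,5) = 65.
Anti-diagonal must total 285; the given cells sum to 232, so (5,1) = 53.
From row 5, 285 − (53 + 75 + 69 + 41) gives (5,3) = 47.
Column 1 needs 285; the known cells sum to 248, so (4,1) = 37.
Column 3 needs 285; the known cells sum to 204, so (4,3) = 81.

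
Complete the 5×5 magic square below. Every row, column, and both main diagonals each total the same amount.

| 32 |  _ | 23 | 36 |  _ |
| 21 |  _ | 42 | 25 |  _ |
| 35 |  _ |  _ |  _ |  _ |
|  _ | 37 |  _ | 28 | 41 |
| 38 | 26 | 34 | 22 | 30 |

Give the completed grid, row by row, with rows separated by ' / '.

32 40 23 36 19 / 21 29 42 25 33 / 35 18 31 39 27 / 24 37 20 28 41 / 38 26 34 22 30

Row 5 is already complete: 38 + 26 + 34 + 22 + 30 = 150, so that is the magic constant.
Using column 1: 32 + 21 + 35 + 38 + ? → (4,1) = 150 − 126 = 24.
Column 4: 36 + 25 + 28 + 22 + ? = 150, so (3,4) = 39.
Using row 4: 24 + 37 + 28 + 41 + ? → (4,3) = 150 − 130 = 20.
Column 3 needs 150; the known cells sum to 119, so (3,3) = 31.
Main diagonal must total 150; the given cells sum to 121, so (2,2) = 29.
Anti-diagonal needs 150; the known cells sum to 131, so (1,5) = 19.
Row 1: 32 + 23 + 36 + 19 + ? = 150, so (1,2) = 40.
Row 2 must total 150; the given cells sum to 117, so (2,5) = 33.
Using column 2: 40 + 29 + 37 + 26 + ? → (3,2) = 150 − 132 = 18.
The remaining cell in column 5 is (3,5) = 150 − 123 = 27.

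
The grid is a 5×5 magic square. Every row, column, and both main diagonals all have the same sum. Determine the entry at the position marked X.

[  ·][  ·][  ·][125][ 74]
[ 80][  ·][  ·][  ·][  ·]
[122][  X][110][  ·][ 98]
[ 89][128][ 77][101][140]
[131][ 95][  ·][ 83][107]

71

Row 4 is complete and sums to 535; that is the magic constant.
Row 5 needs 535; the known cells sum to 416, so (5,3) = 119.
Using column 1: 80 + 122 + 89 + 131 + ? → (1,1) = 535 − 422 = 113.
Column 5: 74 + 98 + 140 + 107 + ? = 535, so (2,5) = 116.
The remaining cell in main diagonal is (2,2) = 535 − 431 = 104.
Anti-diagonal must total 535; the given cells sum to 443, so (2,4) = 92.
Using row 2: 80 + 104 + 92 + 116 + ? → (2,3) = 535 − 392 = 143.
Column 3 must total 535; the given cells sum to 449, so (1,3) = 86.
Using column 4: 125 + 92 + 101 + 83 + ? → (3,4) = 535 − 401 = 134.
Using row 1: 113 + 86 + 125 + 74 + ? → (1,2) = 535 − 398 = 137.
From row 3, 535 − (122 + 110 + 134 + 98) gives (3,2) = 71.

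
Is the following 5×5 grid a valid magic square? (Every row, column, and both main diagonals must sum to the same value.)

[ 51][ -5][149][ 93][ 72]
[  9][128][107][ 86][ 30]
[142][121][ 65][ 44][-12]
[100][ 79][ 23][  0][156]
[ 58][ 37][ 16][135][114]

No — row 2 sums to 360 but column 4 sums to 358.

Row 1: 51 + (-5) + 149 + 93 + 72 = 360.
Row 2: 9 + 128 + 107 + 86 + 30 = 360.
Row 3: 142 + 121 + 65 + 44 + (-12) = 360.
Row 4: 100 + 79 + 23 + 0 + 156 = 358.
Row 5: 58 + 37 + 16 + 135 + 114 = 360.
Column 1: 51 + 9 + 142 + 100 + 58 = 360.
Column 2: -5 + 128 + 121 + 79 + 37 = 360.
Column 3: 149 + 107 + 65 + 23 + 16 = 360.
Column 4: 93 + 86 + 44 + 0 + 135 = 358.
Column 5: 72 + 30 + (-12) + 156 + 114 = 360.
Main diagonal: 51 + 128 + 65 + 0 + 114 = 358.
Anti-diagonal: 72 + 86 + 65 + 79 + 58 = 360.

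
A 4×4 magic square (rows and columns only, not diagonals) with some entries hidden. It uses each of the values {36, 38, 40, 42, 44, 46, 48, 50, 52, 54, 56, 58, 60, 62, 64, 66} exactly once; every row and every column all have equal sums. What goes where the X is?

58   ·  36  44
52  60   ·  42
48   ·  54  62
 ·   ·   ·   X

56

The 16 entries sum to 816, so each line sums to 816/4 = 204.
Row 1 needs 204; the known cells sum to 138, so (1,2) = 66.
Row 2: 52 + 60 + 42 + ? = 204, so (2,3) = 50.
Row 3: 48 + 54 + 62 + ? = 204, so (3,2) = 40.
Column 1: 58 + 52 + 48 + ? = 204, so (4,1) = 46.
From column 2, 204 − (66 + 60 + 40) gives (4,2) = 38.
Using column 3: 36 + 50 + 54 + ? → (4,3) = 204 − 140 = 64.
Using column 4: 44 + 42 + 62 + ? → (4,4) = 204 − 148 = 56.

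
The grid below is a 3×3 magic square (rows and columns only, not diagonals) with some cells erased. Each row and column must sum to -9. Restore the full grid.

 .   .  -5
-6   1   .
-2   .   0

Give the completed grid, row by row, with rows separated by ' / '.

Row 2 must total -9; the given cells sum to -5, so (2,3) = -4.
Row 3: -2 + 0 + ? = -9, so (3,2) = -7.
Using column 1: -6 + (-2) + ? → (1,1) = -9 − (-8) = -1.
Column 2 must total -9; the given cells sum to -6, so (1,2) = -3.

-1 -3 -5 / -6 1 -4 / -2 -7 0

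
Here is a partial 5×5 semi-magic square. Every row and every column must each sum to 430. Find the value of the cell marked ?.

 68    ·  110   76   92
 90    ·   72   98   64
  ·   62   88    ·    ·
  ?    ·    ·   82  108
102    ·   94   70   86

74

Using row 1: 68 + 110 + 76 + 92 + ? → (1,2) = 430 − 346 = 84.
Row 2 must total 430; the given cells sum to 324, so (2,2) = 106.
The remaining cell in row 5 is (5,2) = 430 − 352 = 78.
From column 2, 430 − (84 + 106 + 62 + 78) gives (4,2) = 100.
The remaining cell in column 3 is (4,3) = 430 − 364 = 66.
Column 4 must total 430; the given cells sum to 326, so (3,4) = 104.
Column 5 must total 430; the given cells sum to 350, so (3,5) = 80.
Using row 3: 62 + 88 + 104 + 80 + ? → (3,1) = 430 − 334 = 96.
From row 4, 430 − (100 + 66 + 82 + 108) gives (4,1) = 74.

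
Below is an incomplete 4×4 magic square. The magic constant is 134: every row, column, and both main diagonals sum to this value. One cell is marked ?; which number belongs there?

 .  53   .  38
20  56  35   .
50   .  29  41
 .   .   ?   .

The remaining cell in row 2 is (2,4) = 134 − 111 = 23.
The remaining cell in row 3 is (3,2) = 134 − 120 = 14.
From column 2, 134 − (53 + 56 + 14) gives (4,2) = 11.
Column 4 needs 134; the known cells sum to 102, so (4,4) = 32.
Main diagonal needs 134; the known cells sum to 117, so (1,1) = 17.
The remaining cell in anti-diagonal is (4,1) = 134 − 87 = 47.
Row 1: 17 + 53 + 38 + ? = 134, so (1,3) = 26.
Using row 4: 47 + 11 + 32 + ? → (4,3) = 134 − 90 = 44.

44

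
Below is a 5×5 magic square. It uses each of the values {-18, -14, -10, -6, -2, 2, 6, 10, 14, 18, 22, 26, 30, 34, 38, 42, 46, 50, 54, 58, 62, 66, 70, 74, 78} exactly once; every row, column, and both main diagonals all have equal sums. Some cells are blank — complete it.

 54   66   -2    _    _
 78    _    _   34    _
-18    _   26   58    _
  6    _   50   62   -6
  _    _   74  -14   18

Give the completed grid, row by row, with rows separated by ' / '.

The 25 entries sum to 750, so each line sums to 750/5 = 150.
Row 4 needs 150; the known cells sum to 112, so (4,2) = 38.
Using column 1: 54 + 78 + (-18) + 6 + ? → (5,1) = 150 − 120 = 30.
Using column 3: -2 + 26 + 50 + 74 + ? → (2,3) = 150 − 148 = 2.
Column 4 must total 150; the given cells sum to 140, so (1,4) = 10.
From main diagonal, 150 − (54 + 26 + 62 + 18) gives (2,2) = -10.
The remaining cell in anti-diagonal is (1,5) = 150 − 128 = 22.
The remaining cell in row 2 is (2,5) = 150 − 104 = 46.
The remaining cell in row 5 is (5,2) = 150 − 108 = 42.
Column 2: 66 + (-10) + 38 + 42 + ? = 150, so (3,2) = 14.
Column 5: 22 + 46 + (-6) + 18 + ? = 150, so (3,5) = 70.

54 66 -2 10 22 / 78 -10 2 34 46 / -18 14 26 58 70 / 6 38 50 62 -6 / 30 42 74 -14 18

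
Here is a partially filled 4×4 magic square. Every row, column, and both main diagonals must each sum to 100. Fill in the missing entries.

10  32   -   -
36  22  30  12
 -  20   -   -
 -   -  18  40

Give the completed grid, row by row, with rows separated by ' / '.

10 32 24 34 / 36 22 30 12 / 38 20 28 14 / 16 26 18 40

Column 2 needs 100; the known cells sum to 74, so (4,2) = 26.
The remaining cell in main diagonal is (3,3) = 100 − 72 = 28.
From row 4, 100 − (26 + 18 + 40) gives (4,1) = 16.
Column 1: 10 + 36 + 16 + ? = 100, so (3,1) = 38.
From column 3, 100 − (30 + 28 + 18) gives (1,3) = 24.
Anti-diagonal must total 100; the given cells sum to 66, so (1,4) = 34.
Row 3 must total 100; the given cells sum to 86, so (3,4) = 14.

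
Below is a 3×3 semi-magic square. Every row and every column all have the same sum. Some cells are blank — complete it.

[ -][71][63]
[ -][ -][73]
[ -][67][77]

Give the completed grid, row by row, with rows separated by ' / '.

Column 3 is already complete: 63 + 73 + 77 = 213, so that is the magic constant.
The remaining cell in row 1 is (1,1) = 213 − 134 = 79.
Using row 3: 67 + 77 + ? → (3,1) = 213 − 144 = 69.
Column 1 must total 213; the given cells sum to 148, so (2,1) = 65.
Using column 2: 71 + 67 + ? → (2,2) = 213 − 138 = 75.

79 71 63 / 65 75 73 / 69 67 77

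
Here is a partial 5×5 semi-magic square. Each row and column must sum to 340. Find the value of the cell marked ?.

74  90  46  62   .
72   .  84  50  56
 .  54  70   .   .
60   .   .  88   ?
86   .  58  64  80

44

Row 1: 74 + 90 + 46 + 62 + ? = 340, so (1,5) = 68.
The remaining cell in row 2 is (2,2) = 340 − 262 = 78.
Row 5 needs 340; the known cells sum to 288, so (5,2) = 52.
Column 1: 74 + 72 + 60 + 86 + ? = 340, so (3,1) = 48.
Column 2 needs 340; the known cells sum to 274, so (4,2) = 66.
Column 3 must total 340; the given cells sum to 258, so (4,3) = 82.
From column 4, 340 − (62 + 50 + 88 + 64) gives (3,4) = 76.
Row 3 needs 340; the known cells sum to 248, so (3,5) = 92.
Using row 4: 60 + 66 + 82 + 88 + ? → (4,5) = 340 − 296 = 44.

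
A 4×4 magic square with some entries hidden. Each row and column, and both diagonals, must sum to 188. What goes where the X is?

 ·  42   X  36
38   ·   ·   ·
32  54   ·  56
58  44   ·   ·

50

Row 3 needs 188; the known cells sum to 142, so (3,3) = 46.
The remaining cell in column 1 is (1,1) = 188 − 128 = 60.
Column 2: 42 + 54 + 44 + ? = 188, so (2,2) = 48.
The remaining cell in main diagonal is (4,4) = 188 − 154 = 34.
From anti-diagonal, 188 − (36 + 54 + 58) gives (2,3) = 40.
Row 1: 60 + 42 + 36 + ? = 188, so (1,3) = 50.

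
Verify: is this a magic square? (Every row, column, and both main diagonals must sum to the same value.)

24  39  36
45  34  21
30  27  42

No — column 2 sums to 100 but row 1 sums to 99.

Row 1: 24 + 39 + 36 = 99.
Row 2: 45 + 34 + 21 = 100.
Row 3: 30 + 27 + 42 = 99.
Column 1: 24 + 45 + 30 = 99.
Column 2: 39 + 34 + 27 = 100.
Column 3: 36 + 21 + 42 = 99.
Main diagonal: 24 + 34 + 42 = 100.
Anti-diagonal: 36 + 34 + 30 = 100.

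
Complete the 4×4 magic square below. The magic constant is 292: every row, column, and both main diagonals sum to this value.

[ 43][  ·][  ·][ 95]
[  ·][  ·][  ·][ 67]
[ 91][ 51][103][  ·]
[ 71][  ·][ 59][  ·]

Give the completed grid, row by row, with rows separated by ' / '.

The remaining cell in row 3 is (3,4) = 292 − 245 = 47.
The remaining cell in column 1 is (2,1) = 292 − 205 = 87.
Column 4 must total 292; the given cells sum to 209, so (4,4) = 83.
The remaining cell in main diagonal is (2,2) = 292 − 229 = 63.
The remaining cell in anti-diagonal is (2,3) = 292 − 217 = 75.
Row 4 needs 292; the known cells sum to 213, so (4,2) = 79.
Using column 2: 63 + 51 + 79 + ? → (1,2) = 292 − 193 = 99.
From column 3, 292 − (75 + 103 + 59) gives (1,3) = 55.

43 99 55 95 / 87 63 75 67 / 91 51 103 47 / 71 79 59 83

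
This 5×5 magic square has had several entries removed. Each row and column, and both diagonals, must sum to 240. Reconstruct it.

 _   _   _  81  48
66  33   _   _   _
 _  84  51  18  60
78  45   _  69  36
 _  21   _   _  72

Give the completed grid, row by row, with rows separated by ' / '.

Row 3 needs 240; the known cells sum to 213, so (3,1) = 27.
Row 4 must total 240; the given cells sum to 228, so (4,3) = 12.
Column 2 needs 240; the known cells sum to 183, so (1,2) = 57.
Column 5: 48 + 60 + 36 + 72 + ? = 240, so (2,5) = 24.
Main diagonal: 33 + 51 + 69 + 72 + ? = 240, so (1,1) = 15.
The remaining cell in row 1 is (1,3) = 240 − 201 = 39.
The remaining cell in column 1 is (5,1) = 240 − 186 = 54.
Anti-diagonal: 48 + 51 + 45 + 54 + ? = 240, so (2,4) = 42.
Row 2: 66 + 33 + 42 + 24 + ? = 240, so (2,3) = 75.
Column 3 needs 240; the known cells sum to 177, so (5,3) = 63.
Column 4 must total 240; the given cells sum to 210, so (5,4) = 30.

15 57 39 81 48 / 66 33 75 42 24 / 27 84 51 18 60 / 78 45 12 69 36 / 54 21 63 30 72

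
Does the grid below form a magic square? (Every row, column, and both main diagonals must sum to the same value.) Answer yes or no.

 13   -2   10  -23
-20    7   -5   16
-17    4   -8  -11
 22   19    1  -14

No — column 4 sums to -32 but row 1 sums to -2.

Row 1: 13 + (-2) + 10 + (-23) = -2.
Row 2: -20 + 7 + (-5) + 16 = -2.
Row 3: -17 + 4 + (-8) + (-11) = -32.
Row 4: 22 + 19 + 1 + (-14) = 28.
Column 1: 13 + (-20) + (-17) + 22 = -2.
Column 2: -2 + 7 + 4 + 19 = 28.
Column 3: 10 + (-5) + (-8) + 1 = -2.
Column 4: -23 + 16 + (-11) + (-14) = -32.
Main diagonal: 13 + 7 + (-8) + (-14) = -2.
Anti-diagonal: -23 + (-5) + 4 + 22 = -2.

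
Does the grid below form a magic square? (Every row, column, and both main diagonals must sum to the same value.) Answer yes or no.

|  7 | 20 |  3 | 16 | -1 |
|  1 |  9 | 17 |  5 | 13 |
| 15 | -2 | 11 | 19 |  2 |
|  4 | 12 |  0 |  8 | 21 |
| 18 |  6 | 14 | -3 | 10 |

Yes

Row 1: 7 + 20 + 3 + 16 + (-1) = 45.
Row 2: 1 + 9 + 17 + 5 + 13 = 45.
Row 3: 15 + (-2) + 11 + 19 + 2 = 45.
Row 4: 4 + 12 + 0 + 8 + 21 = 45.
Row 5: 18 + 6 + 14 + (-3) + 10 = 45.
Column 1: 7 + 1 + 15 + 4 + 18 = 45.
Column 2: 20 + 9 + (-2) + 12 + 6 = 45.
Column 3: 3 + 17 + 11 + 0 + 14 = 45.
Column 4: 16 + 5 + 19 + 8 + (-3) = 45.
Column 5: -1 + 13 + 2 + 21 + 10 = 45.
Main diagonal: 7 + 9 + 11 + 8 + 10 = 45.
Anti-diagonal: -1 + 5 + 11 + 12 + 18 = 45.
All lines sum to 45.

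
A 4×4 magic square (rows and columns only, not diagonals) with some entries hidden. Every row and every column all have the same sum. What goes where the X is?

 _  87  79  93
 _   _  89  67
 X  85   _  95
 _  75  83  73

71

Column 4 is complete and sums to 328; that is the magic constant.
Row 1 needs 328; the known cells sum to 259, so (1,1) = 69.
Row 4: 75 + 83 + 73 + ? = 328, so (4,1) = 97.
From column 2, 328 − (87 + 85 + 75) gives (2,2) = 81.
Column 3: 79 + 89 + 83 + ? = 328, so (3,3) = 77.
Using row 2: 81 + 89 + 67 + ? → (2,1) = 328 − 237 = 91.
The remaining cell in row 3 is (3,1) = 328 − 257 = 71.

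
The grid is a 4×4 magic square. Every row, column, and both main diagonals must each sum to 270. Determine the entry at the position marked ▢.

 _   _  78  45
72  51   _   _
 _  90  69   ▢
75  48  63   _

54

Row 4 needs 270; the known cells sum to 186, so (4,4) = 84.
Using column 2: 51 + 90 + 48 + ? → (1,2) = 270 − 189 = 81.
The remaining cell in column 3 is (2,3) = 270 − 210 = 60.
Main diagonal: 51 + 69 + 84 + ? = 270, so (1,1) = 66.
Using row 2: 72 + 51 + 60 + ? → (2,4) = 270 − 183 = 87.
Column 1 needs 270; the known cells sum to 213, so (3,1) = 57.
Column 4: 45 + 87 + 84 + ? = 270, so (3,4) = 54.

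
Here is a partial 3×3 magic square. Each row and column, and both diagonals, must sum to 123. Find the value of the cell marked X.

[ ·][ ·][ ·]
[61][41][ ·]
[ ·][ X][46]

The remaining cell in row 2 is (2,3) = 123 − 102 = 21.
Column 3 needs 123; the known cells sum to 67, so (1,3) = 56.
Main diagonal: 41 + 46 + ? = 123, so (1,1) = 36.
The remaining cell in anti-diagonal is (3,1) = 123 − 97 = 26.
From row 1, 123 − (36 + 56) gives (1,2) = 31.
The remaining cell in row 3 is (3,2) = 123 − 72 = 51.

51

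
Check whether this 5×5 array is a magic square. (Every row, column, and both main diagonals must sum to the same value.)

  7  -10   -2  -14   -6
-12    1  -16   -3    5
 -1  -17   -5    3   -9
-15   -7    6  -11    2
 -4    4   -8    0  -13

Row 1: 7 + (-10) + (-2) + (-14) + (-6) = -25.
Row 2: -12 + 1 + (-16) + (-3) + 5 = -25.
Row 3: -1 + (-17) + (-5) + 3 + (-9) = -29.
Row 4: -15 + (-7) + 6 + (-11) + 2 = -25.
Row 5: -4 + 4 + (-8) + 0 + (-13) = -21.
Column 1: 7 + (-12) + (-1) + (-15) + (-4) = -25.
Column 2: -10 + 1 + (-17) + (-7) + 4 = -29.
Column 3: -2 + (-16) + (-5) + 6 + (-8) = -25.
Column 4: -14 + (-3) + 3 + (-11) + 0 = -25.
Column 5: -6 + 5 + (-9) + 2 + (-13) = -21.
Main diagonal: 7 + 1 + (-5) + (-11) + (-13) = -21.
Anti-diagonal: -6 + (-3) + (-5) + (-7) + (-4) = -25.

No — column 3 sums to -25 but row 3 sums to -29.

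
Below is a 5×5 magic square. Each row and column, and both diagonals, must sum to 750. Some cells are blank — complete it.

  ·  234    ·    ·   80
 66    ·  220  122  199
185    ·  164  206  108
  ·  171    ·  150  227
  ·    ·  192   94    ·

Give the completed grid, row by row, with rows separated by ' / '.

Row 2 must total 750; the given cells sum to 607, so (2,2) = 143.
The remaining cell in row 3 is (3,2) = 750 − 663 = 87.
Column 2 needs 750; the known cells sum to 635, so (5,2) = 115.
Column 4 must total 750; the given cells sum to 572, so (1,4) = 178.
Column 5 needs 750; the known cells sum to 614, so (5,5) = 136.
Main diagonal must total 750; the given cells sum to 593, so (1,1) = 157.
The remaining cell in anti-diagonal is (5,1) = 750 − 537 = 213.
Row 1 needs 750; the known cells sum to 649, so (1,3) = 101.
From column 1, 750 − (157 + 66 + 185 + 213) gives (4,1) = 129.
Using column 3: 101 + 220 + 164 + 192 + ? → (4,3) = 750 − 677 = 73.

157 234 101 178 80 / 66 143 220 122 199 / 185 87 164 206 108 / 129 171 73 150 227 / 213 115 192 94 136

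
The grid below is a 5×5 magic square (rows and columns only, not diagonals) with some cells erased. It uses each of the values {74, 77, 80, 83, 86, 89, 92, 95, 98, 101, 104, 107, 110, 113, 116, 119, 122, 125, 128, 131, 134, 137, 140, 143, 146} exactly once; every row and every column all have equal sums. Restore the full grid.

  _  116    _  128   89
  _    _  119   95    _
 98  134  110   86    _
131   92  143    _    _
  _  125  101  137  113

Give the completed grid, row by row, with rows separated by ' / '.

140 116 77 128 89 / 107 83 119 95 146 / 98 134 110 86 122 / 131 92 143 104 80 / 74 125 101 137 113

The 25 entries sum to 2750, so each line sums to 2750/5 = 550.
The remaining cell in row 3 is (3,5) = 550 − 428 = 122.
From row 5, 550 − (125 + 101 + 137 + 113) gives (5,1) = 74.
Using column 2: 116 + 134 + 92 + 125 + ? → (2,2) = 550 − 467 = 83.
Column 3: 119 + 110 + 143 + 101 + ? = 550, so (1,3) = 77.
Column 4 must total 550; the given cells sum to 446, so (4,4) = 104.
Row 1 needs 550; the known cells sum to 410, so (1,1) = 140.
Row 4: 131 + 92 + 143 + 104 + ? = 550, so (4,5) = 80.
The remaining cell in column 1 is (2,1) = 550 − 443 = 107.
Using column 5: 89 + 122 + 80 + 113 + ? → (2,5) = 550 − 404 = 146.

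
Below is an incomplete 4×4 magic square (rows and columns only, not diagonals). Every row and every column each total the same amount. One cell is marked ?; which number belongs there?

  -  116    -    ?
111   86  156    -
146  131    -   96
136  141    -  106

151

Column 2 is complete and sums to 474; that is the magic constant.
Using row 2: 111 + 86 + 156 + ? → (2,4) = 474 − 353 = 121.
The remaining cell in row 3 is (3,3) = 474 − 373 = 101.
Row 4 must total 474; the given cells sum to 383, so (4,3) = 91.
The remaining cell in column 1 is (1,1) = 474 − 393 = 81.
The remaining cell in column 3 is (1,3) = 474 − 348 = 126.
Using column 4: 121 + 96 + 106 + ? → (1,4) = 474 − 323 = 151.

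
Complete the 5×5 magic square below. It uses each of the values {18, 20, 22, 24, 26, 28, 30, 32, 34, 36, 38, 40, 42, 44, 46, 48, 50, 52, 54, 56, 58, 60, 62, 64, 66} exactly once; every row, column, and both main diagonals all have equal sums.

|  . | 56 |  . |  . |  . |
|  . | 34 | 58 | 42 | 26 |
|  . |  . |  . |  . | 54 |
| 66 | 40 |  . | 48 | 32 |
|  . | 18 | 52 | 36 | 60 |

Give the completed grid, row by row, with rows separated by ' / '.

22 56 30 64 38 / 50 34 58 42 26 / 28 62 46 20 54 / 66 40 24 48 32 / 44 18 52 36 60

The 25 entries sum to 1050, so each line sums to 1050/5 = 210.
Row 2: 34 + 58 + 42 + 26 + ? = 210, so (2,1) = 50.
From row 4, 210 − (66 + 40 + 48 + 32) gives (4,3) = 24.
The remaining cell in row 5 is (5,1) = 210 − 166 = 44.
The remaining cell in column 2 is (3,2) = 210 − 148 = 62.
Column 5 needs 210; the known cells sum to 172, so (1,5) = 38.
Anti-diagonal: 38 + 42 + 40 + 44 + ? = 210, so (3,3) = 46.
Column 3 needs 210; the known cells sum to 180, so (1,3) = 30.
Using main diagonal: 34 + 46 + 48 + 60 + ? → (1,1) = 210 − 188 = 22.
The remaining cell in row 1 is (1,4) = 210 − 146 = 64.
Using column 1: 22 + 50 + 66 + 44 + ? → (3,1) = 210 − 182 = 28.
Using column 4: 64 + 42 + 48 + 36 + ? → (3,4) = 210 − 190 = 20.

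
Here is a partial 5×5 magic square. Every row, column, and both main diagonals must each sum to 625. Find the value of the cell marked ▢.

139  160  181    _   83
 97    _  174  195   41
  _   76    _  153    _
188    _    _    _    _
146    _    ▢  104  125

Row 1: 139 + 160 + 181 + 83 + ? = 625, so (1,4) = 62.
Row 2 must total 625; the given cells sum to 507, so (2,2) = 118.
From column 1, 625 − (139 + 97 + 188 + 146) gives (3,1) = 55.
Column 4 needs 625; the known cells sum to 514, so (4,4) = 111.
From main diagonal, 625 − (139 + 118 + 111 + 125) gives (3,3) = 132.
Anti-diagonal must total 625; the given cells sum to 556, so (4,2) = 69.
Row 3: 55 + 76 + 132 + 153 + ? = 625, so (3,5) = 209.
The remaining cell in column 2 is (5,2) = 625 − 423 = 202.
Column 5 needs 625; the known cells sum to 458, so (4,5) = 167.
The remaining cell in row 4 is (4,3) = 625 − 535 = 90.
Using row 5: 146 + 202 + 104 + 125 + ? → (5,3) = 625 − 577 = 48.

48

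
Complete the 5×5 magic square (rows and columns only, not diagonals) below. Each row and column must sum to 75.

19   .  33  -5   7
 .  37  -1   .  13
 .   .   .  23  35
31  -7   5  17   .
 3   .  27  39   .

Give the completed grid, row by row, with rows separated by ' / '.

19 21 33 -5 7 / 25 37 -1 1 13 / -3 9 11 23 35 / 31 -7 5 17 29 / 3 15 27 39 -9

The remaining cell in row 1 is (1,2) = 75 − 54 = 21.
Using row 4: 31 + (-7) + 5 + 17 + ? → (4,5) = 75 − 46 = 29.
From column 3, 75 − (33 + (-1) + 5 + 27) gives (3,3) = 11.
Column 4 needs 75; the known cells sum to 74, so (2,4) = 1.
From column 5, 75 − (7 + 13 + 35 + 29) gives (5,5) = -9.
Using row 2: 37 + (-1) + 1 + 13 + ? → (2,1) = 75 − 50 = 25.
The remaining cell in row 5 is (5,2) = 75 − 60 = 15.
Column 1: 19 + 25 + 31 + 3 + ? = 75, so (3,1) = -3.
The remaining cell in column 2 is (3,2) = 75 − 66 = 9.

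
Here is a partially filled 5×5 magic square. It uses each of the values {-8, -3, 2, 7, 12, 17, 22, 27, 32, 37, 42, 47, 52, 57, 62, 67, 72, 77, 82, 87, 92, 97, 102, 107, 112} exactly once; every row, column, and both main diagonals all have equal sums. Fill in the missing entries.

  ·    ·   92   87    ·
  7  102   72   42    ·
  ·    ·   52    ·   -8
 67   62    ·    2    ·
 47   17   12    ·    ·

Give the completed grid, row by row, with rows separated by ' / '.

27 -3 92 87 57 / 7 102 72 42 37 / 112 82 52 22 -8 / 67 62 32 2 97 / 47 17 12 107 77

The 25 entries sum to 1300, so each line sums to 1300/5 = 260.
Row 2 needs 260; the known cells sum to 223, so (2,5) = 37.
From column 3, 260 − (92 + 72 + 52 + 12) gives (4,3) = 32.
Anti-diagonal: 42 + 52 + 62 + 47 + ? = 260, so (1,5) = 57.
Row 4: 67 + 62 + 32 + 2 + ? = 260, so (4,5) = 97.
The remaining cell in column 5 is (5,5) = 260 − 183 = 77.
Main diagonal: 102 + 52 + 2 + 77 + ? = 260, so (1,1) = 27.
Row 1 needs 260; the known cells sum to 263, so (1,2) = -3.
The remaining cell in row 5 is (5,4) = 260 − 153 = 107.
Using column 1: 27 + 7 + 67 + 47 + ? → (3,1) = 260 − 148 = 112.
From column 2, 260 − (-3 + 102 + 62 + 17) gives (3,2) = 82.
Column 4 must total 260; the given cells sum to 238, so (3,4) = 22.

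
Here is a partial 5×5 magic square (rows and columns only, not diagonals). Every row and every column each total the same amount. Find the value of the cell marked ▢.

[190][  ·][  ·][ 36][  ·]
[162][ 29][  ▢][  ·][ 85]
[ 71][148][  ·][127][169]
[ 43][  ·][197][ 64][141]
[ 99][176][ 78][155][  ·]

106

Column 1 is complete and sums to 565; that is the magic constant.
The remaining cell in row 3 is (3,3) = 565 − 515 = 50.
Row 4 must total 565; the given cells sum to 445, so (4,2) = 120.
From row 5, 565 − (99 + 176 + 78 + 155) gives (5,5) = 57.
Column 2 must total 565; the given cells sum to 473, so (1,2) = 92.
From column 4, 565 − (36 + 127 + 64 + 155) gives (2,4) = 183.
From column 5, 565 − (85 + 169 + 141 + 57) gives (1,5) = 113.
Using row 1: 190 + 92 + 36 + 113 + ? → (1,3) = 565 − 431 = 134.
Row 2 needs 565; the known cells sum to 459, so (2,3) = 106.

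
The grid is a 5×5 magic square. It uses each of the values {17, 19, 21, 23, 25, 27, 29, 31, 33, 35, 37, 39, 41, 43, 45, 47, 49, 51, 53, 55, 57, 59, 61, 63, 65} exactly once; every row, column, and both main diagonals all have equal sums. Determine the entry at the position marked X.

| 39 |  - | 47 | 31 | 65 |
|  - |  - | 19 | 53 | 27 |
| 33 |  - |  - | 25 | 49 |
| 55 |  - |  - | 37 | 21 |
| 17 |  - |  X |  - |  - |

The 25 entries sum to 1025, so each line sums to 1025/5 = 205.
Row 1 must total 205; the given cells sum to 182, so (1,2) = 23.
Column 1 must total 205; the given cells sum to 144, so (2,1) = 61.
Using column 4: 31 + 53 + 25 + 37 + ? → (5,4) = 205 − 146 = 59.
The remaining cell in column 5 is (5,5) = 205 − 162 = 43.
From row 2, 205 − (61 + 19 + 53 + 27) gives (2,2) = 45.
Main diagonal needs 205; the known cells sum to 164, so (3,3) = 41.
From anti-diagonal, 205 − (65 + 53 + 41 + 17) gives (4,2) = 29.
Row 3: 33 + 41 + 25 + 49 + ? = 205, so (3,2) = 57.
Row 4 must total 205; the given cells sum to 142, so (4,3) = 63.
Column 2: 23 + 45 + 57 + 29 + ? = 205, so (5,2) = 51.
Column 3 needs 205; the known cells sum to 170, so (5,3) = 35.

35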